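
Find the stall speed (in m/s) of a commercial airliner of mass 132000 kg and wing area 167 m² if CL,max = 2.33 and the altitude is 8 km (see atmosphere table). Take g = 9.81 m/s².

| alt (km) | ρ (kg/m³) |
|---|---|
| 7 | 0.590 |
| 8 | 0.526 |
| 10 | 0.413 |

V_stall = 112 m/s

At 8 km, from the table: ρ = 0.526 kg/m³.
Weight W = mg = 132000 × 9.81 = 1.295×10^6 N.
V_stall = √(2W/(ρ·S·CL,max)) = √(2 × 1.295×10^6 / (0.526 × 167 × 2.33))
V_stall = √12650 = 112 m/s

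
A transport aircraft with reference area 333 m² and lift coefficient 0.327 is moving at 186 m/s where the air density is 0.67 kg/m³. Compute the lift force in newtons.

L = ½ρv²S·CL = ½ × 0.67 × 186² × 333 × 0.327 = 1.26×10^6 N ≈ 1260 kN

L = 1.26×10^6 N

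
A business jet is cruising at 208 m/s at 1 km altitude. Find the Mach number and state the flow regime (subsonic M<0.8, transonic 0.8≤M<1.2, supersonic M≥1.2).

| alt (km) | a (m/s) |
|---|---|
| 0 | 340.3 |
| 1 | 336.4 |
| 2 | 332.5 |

At 1 km, from the table: a = 336.4 m/s.
M = v/a = 208 / 336.4 = 0.618
M = 0.618 → subsonic.

M = 0.618 (subsonic)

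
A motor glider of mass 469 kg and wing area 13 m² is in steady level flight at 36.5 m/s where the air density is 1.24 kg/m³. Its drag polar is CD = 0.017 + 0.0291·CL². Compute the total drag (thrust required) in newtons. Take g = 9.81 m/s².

D = 240 N

Level flight ⇒ L = W = m·g = 469 × 9.81 = 4600.9 N.
Dynamic pressure q = 0.5 × 1.24 × 36.5² = 826 Pa.
CL = 2W/(ρv²S) = 2×4600.9/(1.24×36.5²×13) = 0.4285.
CD = 0.017 + 0.0291 × 0.4285² = 0.02234.
D = q·S·CD = 826 × 13 × 0.02234 = 239.9 N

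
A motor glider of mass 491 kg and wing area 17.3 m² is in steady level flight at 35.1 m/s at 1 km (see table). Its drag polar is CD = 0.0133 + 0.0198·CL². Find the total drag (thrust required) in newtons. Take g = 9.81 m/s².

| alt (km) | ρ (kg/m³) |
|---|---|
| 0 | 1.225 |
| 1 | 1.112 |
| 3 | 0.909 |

D = 196 N

At 1 km, from the table: ρ = 1.112 kg/m³.
In steady level flight, lift balances weight: W = mg = 491 × 9.81 = 4816.7 N.
q = ½ρv² = ½ × 1.112 × 35.1² = 685 Pa.
CL = W/(q·S) = 4816.7 / (685 × 17.3) = 0.4065.
CD = 0.0133 + 0.0198 × 0.4065² = 0.01657.
D = q·S·CD = 685 × 17.3 × 0.01657 = 196.4 N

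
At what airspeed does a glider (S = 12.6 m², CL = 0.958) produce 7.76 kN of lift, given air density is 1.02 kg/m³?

v = 35.5 m/s

L = ½ρv²S·CL ⇒ v = √(2L/(ρ·S·CL))
v = √(2 × 7760 / (1.02 × 12.6 × 0.958)) = √1261 = 35.5 m/s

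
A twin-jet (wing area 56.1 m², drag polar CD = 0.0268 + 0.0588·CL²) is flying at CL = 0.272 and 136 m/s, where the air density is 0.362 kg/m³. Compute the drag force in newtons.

CD = 0.0268 + 0.0588 × 0.272² = 0.03115
D = ½ρv²S·CD = ½ × 0.362 × 136² × 56.1 × 0.03115 = 5850 N

D = 5850 N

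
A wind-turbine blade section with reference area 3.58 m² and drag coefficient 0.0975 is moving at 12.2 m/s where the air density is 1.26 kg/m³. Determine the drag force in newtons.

D = 32.7 N

Dynamic pressure q = ½ρv² = ½ × 1.26 × 12.2² = 93.77 Pa.
D = q·S·CD = 93.77 × 3.58 × 0.0975 = 32.7 N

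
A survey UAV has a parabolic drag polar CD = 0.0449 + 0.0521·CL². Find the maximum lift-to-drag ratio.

(L/D)max = 10.3

For CD = CD0 + K·CL², (L/D)max occurs at CL* = √(CD0/K) and equals 1/(2√(K·CD0)).
(L/D)max = 1/(2√(0.0521 × 0.0449)) = 1/(2 × 0.04837) = 10.3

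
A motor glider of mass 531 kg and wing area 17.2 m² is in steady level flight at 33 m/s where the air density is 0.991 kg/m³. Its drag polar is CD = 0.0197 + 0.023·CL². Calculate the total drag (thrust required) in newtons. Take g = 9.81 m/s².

Weight W = mg = 531 × 9.81 = 5209.1 N; in level flight L = W.
Dynamic pressure q = 0.5 × 0.991 × 33² = 539.6 Pa.
Required CL = L/(qS) = 5209.1/(539.6·17.2) = 0.5613.
CD = 0.0197 + 0.023 × 0.5613² = 0.02695.
D = q·S·CD = 539.6 × 17.2 × 0.02695 = 250.1 N

D = 250 N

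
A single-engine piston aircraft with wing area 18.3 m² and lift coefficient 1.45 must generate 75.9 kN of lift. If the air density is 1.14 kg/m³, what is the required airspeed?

v = 70.8 m/s

L = ½ρv²S·CL ⇒ v = √(2L/(ρ·S·CL))
v = √(2 × 75900 / (1.14 × 18.3 × 1.45)) = √5018 = 70.8 m/s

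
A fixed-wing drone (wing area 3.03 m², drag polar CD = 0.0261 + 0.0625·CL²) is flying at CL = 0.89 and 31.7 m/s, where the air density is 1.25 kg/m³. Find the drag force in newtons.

CD = 0.0261 + 0.0625 × 0.89² = 0.07561
D = ½ρv²S·CD = ½ × 1.25 × 31.7² × 3.03 × 0.07561 = 144 N

D = 144 N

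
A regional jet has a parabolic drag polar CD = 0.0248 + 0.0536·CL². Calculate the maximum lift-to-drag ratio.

(L/D)max = 13.7

For CD = CD0 + K·CL², (L/D)max occurs at CL* = √(CD0/K) and equals 1/(2√(K·CD0)).
(L/D)max = 1/(2√(0.0536 × 0.0248)) = 1/(2 × 0.03646) = 13.7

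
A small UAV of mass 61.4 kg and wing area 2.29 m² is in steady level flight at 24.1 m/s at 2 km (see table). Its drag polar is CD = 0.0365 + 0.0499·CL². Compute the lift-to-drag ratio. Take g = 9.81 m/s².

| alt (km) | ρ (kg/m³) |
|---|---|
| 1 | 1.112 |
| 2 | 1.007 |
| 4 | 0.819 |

At 2 km, from the table: ρ = 1.007 kg/m³.
Level flight ⇒ L = W = m·g = 61.4 × 9.81 = 602.33 N.
q = ½ρv² = ½ × 1.007 × 24.1² = 292.4 Pa.
CL = W/(q·S) = 602.33 / (292.4 × 2.29) = 0.8994.
CD = 0.0365 + 0.0499 × 0.8994² = 0.07687.
L/D = CL/CD = 0.8994 / 0.07687 = 11.7

L/D = 11.7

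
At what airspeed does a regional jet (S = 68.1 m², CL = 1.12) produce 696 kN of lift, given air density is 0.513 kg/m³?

L = ½ρv²S·CL ⇒ v = √(2L/(ρ·S·CL))
v = √(2 × 6.96×10^5 / (0.513 × 68.1 × 1.12)) = √35580 = 189 m/s

v = 189 m/s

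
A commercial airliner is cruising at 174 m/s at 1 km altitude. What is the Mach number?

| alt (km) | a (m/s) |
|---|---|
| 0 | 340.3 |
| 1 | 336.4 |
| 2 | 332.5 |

M = 0.517

At 1 km, from the table: a = 336.4 m/s.
M = v/a = 174 / 336.4 = 0.517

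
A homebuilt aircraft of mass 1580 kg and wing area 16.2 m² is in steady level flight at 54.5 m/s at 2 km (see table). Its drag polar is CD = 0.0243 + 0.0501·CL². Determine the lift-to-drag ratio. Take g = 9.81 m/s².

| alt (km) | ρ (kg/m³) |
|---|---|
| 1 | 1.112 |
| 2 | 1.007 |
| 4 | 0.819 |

L/D = 14.3

At 2 km, from the table: ρ = 1.007 kg/m³.
Level flight ⇒ L = W = m·g = 1580 × 9.81 = 15500 N.
Dynamic pressure q = 0.5 × 1.007 × 54.5² = 1496 Pa.
CL = W/(q·S) = 15500 / (1496 × 16.2) = 0.6398.
CD = 0.0243 + 0.0501 × 0.6398² = 0.04481.
L/D = CL/CD = 0.6398 / 0.04481 = 14.3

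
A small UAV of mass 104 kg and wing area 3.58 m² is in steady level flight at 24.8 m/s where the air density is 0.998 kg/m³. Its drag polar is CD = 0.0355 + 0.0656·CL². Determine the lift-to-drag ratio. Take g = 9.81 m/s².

In steady level flight, lift balances weight: W = mg = 104 × 9.81 = 1020.2 N.
Dynamic pressure q = 0.5 × 0.998 × 24.8² = 306.9 Pa.
CL = 2W/(ρv²S) = 2×1020.2/(0.998×24.8²×3.58) = 0.9286.
CD = 0.0355 + 0.0656 × 0.9286² = 0.09206.
L/D = CL/CD = 0.9286 / 0.09206 = 10.1

L/D = 10.1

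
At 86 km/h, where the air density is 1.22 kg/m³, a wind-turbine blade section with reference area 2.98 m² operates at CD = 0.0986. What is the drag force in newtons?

Convert speed: v = 86 km/h ÷ 3.6 = 23.89 m/s.
D = ½ρv²S·CD = ½ × 1.22 × 23.89² × 2.98 × 0.0986 = 102 N

D = 102 N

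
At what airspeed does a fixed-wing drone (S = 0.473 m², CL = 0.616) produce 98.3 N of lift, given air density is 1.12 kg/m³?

v = 24.5 m/s

L = ½ρv²S·CL ⇒ v = √(2L/(ρ·S·CL))
v = √(2 × 98.3 / (1.12 × 0.473 × 0.616)) = √602.5 = 24.5 m/s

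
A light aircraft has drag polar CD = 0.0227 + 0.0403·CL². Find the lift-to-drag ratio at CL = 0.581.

L/D = 16

CD = 0.0227 + 0.0403 × 0.581² = 0.0363
L/D = CL/CD = 0.581 / 0.0363 = 16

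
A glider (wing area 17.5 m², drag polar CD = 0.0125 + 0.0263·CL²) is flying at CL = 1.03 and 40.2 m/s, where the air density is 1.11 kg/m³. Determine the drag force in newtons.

CD = 0.0125 + 0.0263 × 1.03² = 0.0404
D = ½ρv²S·CD = ½ × 1.11 × 40.2² × 17.5 × 0.0404 = 634 N

D = 634 N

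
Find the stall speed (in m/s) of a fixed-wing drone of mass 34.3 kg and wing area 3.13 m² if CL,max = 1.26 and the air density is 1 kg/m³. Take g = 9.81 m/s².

At stall, lift equals weight: L = W = m·g = 34.3 × 9.81 = 336.5 N.
From L = ½ρV²S·CL,max = W: V_stall = √(2W/(ρSCL,max)) = √(2·336.5/(1·3.13·1.26))
V_stall = √170.6 = 13.1 m/s

V_stall = 13.1 m/s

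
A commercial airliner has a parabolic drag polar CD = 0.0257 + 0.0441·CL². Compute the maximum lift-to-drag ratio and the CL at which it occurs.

For CD = CD0 + K·CL², (L/D)max occurs at CL* = √(CD0/K) and equals 1/(2√(K·CD0)).
(L/D)max = 1/(2√(0.0441 × 0.0257)) = 1/(2 × 0.03367) = 14.9
CL* = √(0.0257/0.0441) = 0.763

(L/D)max = 14.9, at CL = 0.763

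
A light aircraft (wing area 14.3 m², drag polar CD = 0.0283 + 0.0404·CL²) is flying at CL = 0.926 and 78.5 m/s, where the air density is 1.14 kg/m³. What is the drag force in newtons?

D = 3160 N

CD = 0.0283 + 0.0404 × 0.926² = 0.06294
D = ½ρv²S·CD = ½ × 1.14 × 78.5² × 14.3 × 0.06294 = 3160 N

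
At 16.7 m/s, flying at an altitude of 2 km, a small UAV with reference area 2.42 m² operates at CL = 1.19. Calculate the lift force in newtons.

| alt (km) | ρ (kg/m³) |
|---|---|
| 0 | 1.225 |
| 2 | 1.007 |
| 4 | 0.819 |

At 2 km, from the table: ρ = 1.007 kg/m³.
Dynamic pressure q = ½ρv² = ½ × 1.007 × 16.7² = 140.4 Pa.
L = q·S·CL = 140.4 × 2.42 × 1.19 = 404 N

L = 404 N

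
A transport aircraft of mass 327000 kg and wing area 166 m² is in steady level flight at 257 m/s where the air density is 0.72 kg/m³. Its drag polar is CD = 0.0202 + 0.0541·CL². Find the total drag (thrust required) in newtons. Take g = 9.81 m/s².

D = 2.21×10^5 N

In steady level flight, lift balances weight: W = mg = 327000 × 9.81 = 3.2079×10^6 N.
q = ½ρv² = ½ × 0.72 × 257² = 23780 Pa.
Required CL = L/(qS) = 3.2079×10^6/(23780·166) = 0.8127.
CD = 0.0202 + 0.0541 × 0.8127² = 0.05593.
D = q·S·CD = 23780 × 166 × 0.05593 = 2.208×10^5 N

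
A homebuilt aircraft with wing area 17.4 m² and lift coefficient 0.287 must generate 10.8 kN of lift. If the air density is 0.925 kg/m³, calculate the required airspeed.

v = 68.4 m/s

L = ½ρv²S·CL ⇒ v = √(2L/(ρ·S·CL))
v = √(2 × 10800 / (0.925 × 17.4 × 0.287)) = √4676 = 68.4 m/s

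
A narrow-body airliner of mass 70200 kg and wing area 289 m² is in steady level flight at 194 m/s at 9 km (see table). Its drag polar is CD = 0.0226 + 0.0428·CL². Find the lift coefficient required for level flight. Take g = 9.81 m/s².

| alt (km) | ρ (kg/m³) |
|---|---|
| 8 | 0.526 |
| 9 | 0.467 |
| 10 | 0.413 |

CL = 0.271

At 9 km, from the table: ρ = 0.467 kg/m³.
Level flight ⇒ L = W = m·g = 70200 × 9.81 = 6.8866×10^5 N.
q = ½ρv² = ½ × 0.467 × 194² = 8788 Pa.
CL = 2W/(ρv²S) = 2×6.8866×10^5/(0.467×194²×289) = 0.2712.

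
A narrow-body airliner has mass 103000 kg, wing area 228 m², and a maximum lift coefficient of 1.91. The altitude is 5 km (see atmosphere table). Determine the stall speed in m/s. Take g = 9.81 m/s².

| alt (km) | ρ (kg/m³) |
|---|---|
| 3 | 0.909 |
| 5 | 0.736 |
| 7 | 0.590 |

V_stall = 79.4 m/s

At 5 km, from the table: ρ = 0.736 kg/m³.
Weight W = mg = 103000 × 9.81 = 1.01×10^6 N.
V_stall = √(2W/(ρ·S·CL,max)) = √(2 × 1.01×10^6 / (0.736 × 228 × 1.91))
V_stall = √6305 = 79.4 m/s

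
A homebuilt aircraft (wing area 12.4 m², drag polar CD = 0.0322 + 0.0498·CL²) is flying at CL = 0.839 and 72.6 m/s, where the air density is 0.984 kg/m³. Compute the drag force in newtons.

CD = 0.0322 + 0.0498 × 0.839² = 0.06726
D = ½ρv²S·CD = ½ × 0.984 × 72.6² × 12.4 × 0.06726 = 2160 N

D = 2160 N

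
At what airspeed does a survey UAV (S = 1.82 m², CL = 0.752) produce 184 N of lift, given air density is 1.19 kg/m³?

L = ½ρv²S·CL ⇒ v = √(2L/(ρ·S·CL))
v = √(2 × 184 / (1.19 × 1.82 × 0.752)) = √225.9 = 15 m/s

v = 15 m/s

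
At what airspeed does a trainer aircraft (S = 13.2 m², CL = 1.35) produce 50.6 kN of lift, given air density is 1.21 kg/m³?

v = 68.5 m/s

L = ½ρv²S·CL ⇒ v = √(2L/(ρ·S·CL))
v = √(2 × 50600 / (1.21 × 13.2 × 1.35)) = √4693 = 68.5 m/s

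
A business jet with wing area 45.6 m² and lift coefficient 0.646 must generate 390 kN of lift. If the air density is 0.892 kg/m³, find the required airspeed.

v = 172 m/s

L = ½ρv²S·CL ⇒ v = √(2L/(ρ·S·CL))
v = √(2 × 3.9×10^5 / (0.892 × 45.6 × 0.646)) = √29680 = 172 m/s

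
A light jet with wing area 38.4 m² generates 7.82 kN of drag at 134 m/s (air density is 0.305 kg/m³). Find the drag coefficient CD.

From D = ½ρv²S·CD, rearranging gives CD = 2D/(ρv²S).
CD = 2 × 7820 / (0.305 × 134² × 38.4) = 0.0744

CD = 0.0744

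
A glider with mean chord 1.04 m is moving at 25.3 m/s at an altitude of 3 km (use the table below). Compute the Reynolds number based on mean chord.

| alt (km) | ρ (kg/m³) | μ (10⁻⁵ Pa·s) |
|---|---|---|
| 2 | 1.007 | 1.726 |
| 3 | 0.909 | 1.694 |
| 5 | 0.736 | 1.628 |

At 3 km, from the table: ρ = 0.909 kg/m³, μ = 1.694×10⁻⁵ Pa·s.
Re = ρ·v·c/μ = 0.909 × 25.3 × 1.04 / (1.694×10⁻⁵) = 1.41×10^6

Re = 1.41×10^6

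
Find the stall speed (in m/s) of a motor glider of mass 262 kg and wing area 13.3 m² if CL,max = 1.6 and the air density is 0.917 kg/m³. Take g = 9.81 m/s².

Weight W = mg = 262 × 9.81 = 2570 N.
From L = ½ρV²S·CL,max = W: V_stall = √(2W/(ρSCL,max)) = √(2·2570/(0.917·13.3·1.6))
V_stall = √263.4 = 16.2 m/s

V_stall = 16.2 m/s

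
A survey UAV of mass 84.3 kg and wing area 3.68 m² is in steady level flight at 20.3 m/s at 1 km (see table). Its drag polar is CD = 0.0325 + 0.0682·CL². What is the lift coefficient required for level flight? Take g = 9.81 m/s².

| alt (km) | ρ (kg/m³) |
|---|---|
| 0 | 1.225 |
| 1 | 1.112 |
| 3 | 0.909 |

At 1 km, from the table: ρ = 1.112 kg/m³.
Weight W = mg = 84.3 × 9.81 = 826.98 N; in level flight L = W.
Dynamic pressure q = 0.5 × 1.112 × 20.3² = 229.1 Pa.
Required CL = L/(qS) = 826.98/(229.1·3.68) = 0.9808.

CL = 0.981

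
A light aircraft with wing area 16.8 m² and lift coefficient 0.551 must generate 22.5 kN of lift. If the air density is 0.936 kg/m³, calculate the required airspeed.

L = ½ρv²S·CL ⇒ v = √(2L/(ρ·S·CL))
v = √(2 × 22500 / (0.936 × 16.8 × 0.551)) = √5194 = 72.1 m/s

v = 72.1 m/s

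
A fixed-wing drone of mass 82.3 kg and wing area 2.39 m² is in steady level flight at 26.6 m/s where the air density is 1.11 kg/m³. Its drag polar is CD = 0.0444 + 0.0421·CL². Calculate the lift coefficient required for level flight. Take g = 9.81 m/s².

CL = 0.86

Level flight ⇒ L = W = m·g = 82.3 × 9.81 = 807.36 N.
q = ½ρv² = ½ × 1.11 × 26.6² = 392.7 Pa.
CL = W/(q·S) = 807.36 / (392.7 × 2.39) = 0.8602.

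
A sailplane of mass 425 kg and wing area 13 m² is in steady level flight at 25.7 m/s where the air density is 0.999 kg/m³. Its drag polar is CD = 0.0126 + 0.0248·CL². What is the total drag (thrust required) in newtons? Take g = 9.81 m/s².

D = 155 N

In steady level flight, lift balances weight: W = mg = 425 × 9.81 = 4169.2 N.
Dynamic pressure q = 0.5 × 0.999 × 25.7² = 329.9 Pa.
Required CL = L/(qS) = 4169.2/(329.9·13) = 0.9721.
CD = 0.0126 + 0.0248 × 0.9721² = 0.03604.
D = q·S·CD = 329.9 × 13 × 0.03604 = 154.6 N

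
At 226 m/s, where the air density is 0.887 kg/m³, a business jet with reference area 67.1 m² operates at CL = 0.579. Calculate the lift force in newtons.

L = 8.8×10^5 N

L = ½ρv²S·CL = ½ × 0.887 × 226² × 67.1 × 0.579 = 8.8×10^5 N ≈ 880 kN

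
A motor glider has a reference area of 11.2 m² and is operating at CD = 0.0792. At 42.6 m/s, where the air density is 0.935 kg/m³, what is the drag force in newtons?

D = 753 N

Dynamic pressure q = ½ρv² = ½ × 0.935 × 42.6² = 848.4 Pa.
D = q·S·CD = 848.4 × 11.2 × 0.0792 = 753 N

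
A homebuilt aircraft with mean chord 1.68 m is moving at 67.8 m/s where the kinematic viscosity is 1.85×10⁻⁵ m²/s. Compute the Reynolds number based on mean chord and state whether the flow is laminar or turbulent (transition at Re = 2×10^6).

Re = 6.16×10^6 (turbulent)

Re = v·c/ν = 67.8 × 1.68 / (1.85×10⁻⁵) = 6.16×10^6
Since 6.16×10^6 > 2×10^6, the flow is turbulent.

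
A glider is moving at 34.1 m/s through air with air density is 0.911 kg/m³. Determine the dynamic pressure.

q = 530 Pa

q = ½ρv² = ½ × 0.911 × 34.1² = 530 Pa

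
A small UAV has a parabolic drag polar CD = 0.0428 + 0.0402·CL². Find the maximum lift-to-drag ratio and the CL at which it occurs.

For CD = CD0 + K·CL², (L/D)max occurs at CL* = √(CD0/K) and equals 1/(2√(K·CD0)).
(L/D)max = 1/(2√(0.0402 × 0.0428)) = 1/(2 × 0.04148) = 12.1
CL* = √(0.0428/0.0402) = 1.03

(L/D)max = 12.1, at CL = 1.03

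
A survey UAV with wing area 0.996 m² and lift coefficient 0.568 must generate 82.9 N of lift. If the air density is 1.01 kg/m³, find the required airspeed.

L = ½ρv²S·CL ⇒ v = √(2L/(ρ·S·CL))
v = √(2 × 82.9 / (1.01 × 0.996 × 0.568)) = √290.2 = 17 m/s

v = 17 m/s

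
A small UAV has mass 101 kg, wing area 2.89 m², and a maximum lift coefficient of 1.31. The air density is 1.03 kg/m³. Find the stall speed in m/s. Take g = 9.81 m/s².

Stall occurs when L = W at CL,max. W = mg = 101 × 9.81 = 990.8 N.
From L = ½ρV²S·CL,max = W: V_stall = √(2W/(ρSCL,max)) = √(2·990.8/(1.03·2.89·1.31))
V_stall = √508.2 = 22.5 m/s

V_stall = 22.5 m/s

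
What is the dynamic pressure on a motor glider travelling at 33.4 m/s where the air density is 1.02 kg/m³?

q = 569 Pa

q = ½ρv² = ½ × 1.02 × 33.4² = 569 Pa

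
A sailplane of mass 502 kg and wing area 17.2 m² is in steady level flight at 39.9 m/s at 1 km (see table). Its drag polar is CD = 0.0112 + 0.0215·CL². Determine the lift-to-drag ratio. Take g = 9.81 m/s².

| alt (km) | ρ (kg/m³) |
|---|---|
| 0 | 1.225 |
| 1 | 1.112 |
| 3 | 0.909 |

At 1 km, from the table: ρ = 1.112 kg/m³.
Weight W = mg = 502 × 9.81 = 4924.6 N; in level flight L = W.
Dynamic pressure q = 0.5 × 1.112 × 39.9² = 885.2 Pa.
CL = W/(q·S) = 4924.6 / (885.2 × 17.2) = 0.3235.
CD = 0.0112 + 0.0215 × 0.3235² = 0.01345.
L/D = CL/CD = 0.3235 / 0.01345 = 24.1

L/D = 24.1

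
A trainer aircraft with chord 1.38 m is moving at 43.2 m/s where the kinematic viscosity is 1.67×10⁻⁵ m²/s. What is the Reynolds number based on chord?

Re = v·c/ν = 43.2 × 1.38 / (1.67×10⁻⁵) = 3.57×10^6

Re = 3.57×10^6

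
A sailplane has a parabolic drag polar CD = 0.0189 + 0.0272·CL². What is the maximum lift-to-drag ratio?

For CD = CD0 + K·CL², (L/D)max occurs at CL* = √(CD0/K) and equals 1/(2√(K·CD0)).
(L/D)max = 1/(2√(0.0272 × 0.0189)) = 1/(2 × 0.02267) = 22.1

(L/D)max = 22.1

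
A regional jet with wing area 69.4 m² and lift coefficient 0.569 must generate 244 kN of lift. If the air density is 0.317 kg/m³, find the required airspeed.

L = ½ρv²S·CL ⇒ v = √(2L/(ρ·S·CL))
v = √(2 × 2.44×10^5 / (0.317 × 69.4 × 0.569)) = √38980 = 197 m/s

v = 197 m/s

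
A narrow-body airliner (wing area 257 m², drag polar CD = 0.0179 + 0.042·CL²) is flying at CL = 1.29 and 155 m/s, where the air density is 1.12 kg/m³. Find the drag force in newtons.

D = 3.04×10^5 N

CD = 0.0179 + 0.042 × 1.29² = 0.08779
D = ½ρv²S·CD = ½ × 1.12 × 155² × 257 × 0.08779 = 3.04×10^5 N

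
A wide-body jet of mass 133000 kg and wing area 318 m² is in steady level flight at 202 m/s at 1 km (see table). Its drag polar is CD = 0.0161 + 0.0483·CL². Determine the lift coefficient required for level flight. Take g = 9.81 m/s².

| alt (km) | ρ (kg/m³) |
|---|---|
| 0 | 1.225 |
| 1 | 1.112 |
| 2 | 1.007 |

At 1 km, from the table: ρ = 1.112 kg/m³.
Level flight ⇒ L = W = m·g = 133000 × 9.81 = 1.3047×10^6 N.
Dynamic pressure q = 0.5 × 1.112 × 202² = 22690 Pa.
CL = W/(q·S) = 1.3047×10^6 / (22690 × 318) = 0.1808.

CL = 0.181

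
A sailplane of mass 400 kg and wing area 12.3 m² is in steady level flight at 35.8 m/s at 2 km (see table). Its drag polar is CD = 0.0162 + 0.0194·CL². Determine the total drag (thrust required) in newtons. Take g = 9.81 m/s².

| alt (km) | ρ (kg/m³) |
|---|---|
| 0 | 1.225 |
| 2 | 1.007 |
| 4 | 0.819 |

D = 166 N

At 2 km, from the table: ρ = 1.007 kg/m³.
Weight W = mg = 400 × 9.81 = 3924 N; in level flight L = W.
q = ½ρv² = ½ × 1.007 × 35.8² = 645.3 Pa.
CL = W/(q·S) = 3924 / (645.3 × 12.3) = 0.4944.
CD = 0.0162 + 0.0194 × 0.4944² = 0.02094.
D = q·S·CD = 645.3 × 12.3 × 0.02094 = 166.2 N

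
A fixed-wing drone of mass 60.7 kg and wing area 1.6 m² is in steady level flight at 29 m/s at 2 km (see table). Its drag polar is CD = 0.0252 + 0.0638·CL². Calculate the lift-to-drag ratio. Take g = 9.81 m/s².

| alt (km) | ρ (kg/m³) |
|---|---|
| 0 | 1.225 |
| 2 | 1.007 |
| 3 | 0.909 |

L/D = 11.8

At 2 km, from the table: ρ = 1.007 kg/m³.
Level flight ⇒ L = W = m·g = 60.7 × 9.81 = 595.47 N.
Dynamic pressure q = 0.5 × 1.007 × 29² = 423.4 Pa.
CL = W/(q·S) = 595.47 / (423.4 × 1.6) = 0.8789.
CD = 0.0252 + 0.0638 × 0.8789² = 0.07448.
L/D = CL/CD = 0.8789 / 0.07448 = 11.8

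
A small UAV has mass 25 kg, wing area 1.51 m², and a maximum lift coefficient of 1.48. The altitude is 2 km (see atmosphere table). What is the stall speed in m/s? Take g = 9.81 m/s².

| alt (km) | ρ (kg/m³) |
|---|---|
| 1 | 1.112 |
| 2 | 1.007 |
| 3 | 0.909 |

At 2 km, from the table: ρ = 1.007 kg/m³.
At stall, lift equals weight: L = W = m·g = 25 × 9.81 = 245.2 N.
V_stall = √(2W/(ρ·S·CL,max)) = √(2 × 245.2 / (1.007 × 1.51 × 1.48))
V_stall = √218 = 14.8 m/s

V_stall = 14.8 m/s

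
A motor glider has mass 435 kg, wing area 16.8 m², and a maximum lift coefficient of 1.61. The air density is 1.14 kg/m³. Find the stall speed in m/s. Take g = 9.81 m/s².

Stall occurs when L = W at CL,max. W = mg = 435 × 9.81 = 4267 N.
From L = ½ρV²S·CL,max = W: V_stall = √(2W/(ρSCL,max)) = √(2·4267/(1.14·16.8·1.61))
V_stall = √276.8 = 16.6 m/s

V_stall = 16.6 m/s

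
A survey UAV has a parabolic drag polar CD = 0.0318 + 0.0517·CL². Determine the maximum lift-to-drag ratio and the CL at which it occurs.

(L/D)max = 12.3, at CL = 0.784

For CD = CD0 + K·CL², (L/D)max occurs at CL* = √(CD0/K) and equals 1/(2√(K·CD0)).
(L/D)max = 1/(2√(0.0517 × 0.0318)) = 1/(2 × 0.04055) = 12.3
CL* = √(0.0318/0.0517) = 0.784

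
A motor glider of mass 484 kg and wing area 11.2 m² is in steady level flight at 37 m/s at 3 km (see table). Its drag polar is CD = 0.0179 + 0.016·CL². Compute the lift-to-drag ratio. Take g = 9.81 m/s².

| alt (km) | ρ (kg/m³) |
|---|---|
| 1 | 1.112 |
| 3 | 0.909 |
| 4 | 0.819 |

L/D = 26.9

At 3 km, from the table: ρ = 0.909 kg/m³.
Level flight ⇒ L = W = m·g = 484 × 9.81 = 4748 N.
Dynamic pressure q = 0.5 × 0.909 × 37² = 622.2 Pa.
Required CL = L/(qS) = 4748/(622.2·11.2) = 0.6813.
CD = 0.0179 + 0.016 × 0.6813² = 0.02533.
L/D = CL/CD = 0.6813 / 0.02533 = 26.9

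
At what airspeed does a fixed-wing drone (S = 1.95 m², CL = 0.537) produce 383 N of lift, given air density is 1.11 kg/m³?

v = 25.7 m/s

L = ½ρv²S·CL ⇒ v = √(2L/(ρ·S·CL))
v = √(2 × 383 / (1.11 × 1.95 × 0.537)) = √659 = 25.7 m/s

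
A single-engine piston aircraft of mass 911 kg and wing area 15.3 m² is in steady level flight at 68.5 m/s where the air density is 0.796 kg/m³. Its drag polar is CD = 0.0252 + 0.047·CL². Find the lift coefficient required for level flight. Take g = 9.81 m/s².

In steady level flight, lift balances weight: W = mg = 911 × 9.81 = 8936.9 N.
q = ½ρv² = ½ × 0.796 × 68.5² = 1868 Pa.
CL = W/(q·S) = 8936.9 / (1868 × 15.3) = 0.3128.

CL = 0.313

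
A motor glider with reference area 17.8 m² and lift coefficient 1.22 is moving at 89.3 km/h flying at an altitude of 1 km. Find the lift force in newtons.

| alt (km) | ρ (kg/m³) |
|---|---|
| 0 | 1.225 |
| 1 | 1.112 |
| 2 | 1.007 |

L = 7430 N

At 1 km, from the table: ρ = 1.112 kg/m³.
Convert speed: v = 89.3 km/h ÷ 3.6 = 24.81 m/s.
L = ½ρv²S·CL = ½ × 1.112 × 24.81² × 17.8 × 1.22 = 7430 N ≈ 7.43 kN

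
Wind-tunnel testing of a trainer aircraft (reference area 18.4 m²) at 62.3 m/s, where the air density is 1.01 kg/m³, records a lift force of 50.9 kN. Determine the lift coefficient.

From L = ½ρv²S·CL, rearranging gives CL = 2L/(ρv²S).
CL = 2 × 50900 / (1.01 × 62.3² × 18.4) = 1.41

CL = 1.41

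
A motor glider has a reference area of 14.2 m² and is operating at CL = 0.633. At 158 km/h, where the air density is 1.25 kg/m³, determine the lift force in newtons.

Convert speed: v = 158 km/h ÷ 3.6 = 43.89 m/s.
L = ½ρv²S·CL = ½ × 1.25 × 43.89² × 14.2 × 0.633 = 10800 N ≈ 10.8 kN

L = 10800 N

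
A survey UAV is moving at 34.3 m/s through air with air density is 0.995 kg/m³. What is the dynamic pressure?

q = ½ρv² = ½ × 0.995 × 34.3² = 585 Pa

q = 585 Pa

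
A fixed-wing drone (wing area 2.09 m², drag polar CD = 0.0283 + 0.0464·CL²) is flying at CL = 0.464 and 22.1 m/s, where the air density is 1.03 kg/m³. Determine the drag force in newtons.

CD = 0.0283 + 0.0464 × 0.464² = 0.03829
D = ½ρv²S·CD = ½ × 1.03 × 22.1² × 2.09 × 0.03829 = 20.1 N

D = 20.1 N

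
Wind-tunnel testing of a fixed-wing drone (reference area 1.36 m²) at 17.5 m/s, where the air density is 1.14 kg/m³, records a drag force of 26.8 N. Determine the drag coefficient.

CD = 0.113

From D = ½ρv²S·CD, rearranging gives CD = 2D/(ρv²S).
CD = 2 × 26.8 / (1.14 × 17.5² × 1.36) = 0.113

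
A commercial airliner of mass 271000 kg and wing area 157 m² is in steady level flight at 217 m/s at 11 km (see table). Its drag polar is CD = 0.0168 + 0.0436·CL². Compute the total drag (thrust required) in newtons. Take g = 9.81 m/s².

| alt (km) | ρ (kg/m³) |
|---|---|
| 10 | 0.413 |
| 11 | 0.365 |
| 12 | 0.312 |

At 11 km, from the table: ρ = 0.365 kg/m³.
Level flight ⇒ L = W = m·g = 271000 × 9.81 = 2.6585×10^6 N.
Dynamic pressure q = 0.5 × 0.365 × 217² = 8594 Pa.
CL = W/(q·S) = 2.6585×10^6 / (8594 × 157) = 1.97.
CD = 0.0168 + 0.0436 × 1.97² = 0.1861.
D = q·S·CD = 8594 × 157 × 0.1861 = 2.511×10^5 N

D = 2.51×10^5 N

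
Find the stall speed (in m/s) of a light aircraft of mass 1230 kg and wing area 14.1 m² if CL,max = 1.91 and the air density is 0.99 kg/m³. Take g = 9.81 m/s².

V_stall = 30.1 m/s

Weight W = mg = 1230 × 9.81 = 12070 N.
V_stall = √(2W/(ρ·S·CL,max)) = √(2 × 12070 / (0.99 × 14.1 × 1.91))
V_stall = √905.1 = 30.1 m/s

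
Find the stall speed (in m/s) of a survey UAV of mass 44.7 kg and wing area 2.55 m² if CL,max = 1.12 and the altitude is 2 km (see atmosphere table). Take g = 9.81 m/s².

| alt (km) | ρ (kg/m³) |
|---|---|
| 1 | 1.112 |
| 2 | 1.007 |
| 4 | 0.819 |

At 2 km, from the table: ρ = 1.007 kg/m³.
At stall, lift equals weight: L = W = m·g = 44.7 × 9.81 = 438.5 N.
V_stall = √(2W/(ρ·S·CL,max)) = √(2 × 438.5 / (1.007 × 2.55 × 1.12))
V_stall = √304.9 = 17.5 m/s

V_stall = 17.5 m/s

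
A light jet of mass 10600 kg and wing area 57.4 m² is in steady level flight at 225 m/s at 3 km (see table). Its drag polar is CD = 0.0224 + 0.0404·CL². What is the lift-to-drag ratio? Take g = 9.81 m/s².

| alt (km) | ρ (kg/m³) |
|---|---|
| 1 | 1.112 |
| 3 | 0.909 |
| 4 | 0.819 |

L/D = 3.48

At 3 km, from the table: ρ = 0.909 kg/m³.
Level flight ⇒ L = W = m·g = 10600 × 9.81 = 1.0399×10^5 N.
q = ½ρv² = ½ × 0.909 × 225² = 23010 Pa.
Required CL = L/(qS) = 1.0399×10^5/(23010·57.4) = 0.07873.
CD = 0.0224 + 0.0404 × 0.07873² = 0.02265.
L/D = CL/CD = 0.07873 / 0.02265 = 3.48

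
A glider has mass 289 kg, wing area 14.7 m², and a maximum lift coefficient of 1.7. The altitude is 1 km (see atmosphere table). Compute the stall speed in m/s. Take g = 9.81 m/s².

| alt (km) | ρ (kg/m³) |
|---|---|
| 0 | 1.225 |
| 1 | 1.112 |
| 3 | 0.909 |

V_stall = 14.3 m/s

At 1 km, from the table: ρ = 1.112 kg/m³.
Weight W = mg = 289 × 9.81 = 2835 N.
V_stall = √(2W/(ρ·S·CL,max)) = √(2 × 2835 / (1.112 × 14.7 × 1.7))
V_stall = √204 = 14.3 m/s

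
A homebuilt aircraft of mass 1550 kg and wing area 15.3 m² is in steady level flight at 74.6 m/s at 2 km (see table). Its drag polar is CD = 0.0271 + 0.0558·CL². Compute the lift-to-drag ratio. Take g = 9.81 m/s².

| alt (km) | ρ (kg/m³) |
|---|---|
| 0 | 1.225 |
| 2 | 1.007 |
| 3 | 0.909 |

L/D = 10.4

At 2 km, from the table: ρ = 1.007 kg/m³.
Level flight ⇒ L = W = m·g = 1550 × 9.81 = 15206 N.
q = ½ρv² = ½ × 1.007 × 74.6² = 2802 Pa.
Required CL = L/(qS) = 15206/(2802·15.3) = 0.3547.
CD = 0.0271 + 0.0558 × 0.3547² = 0.03412.
L/D = CL/CD = 0.3547 / 0.03412 = 10.4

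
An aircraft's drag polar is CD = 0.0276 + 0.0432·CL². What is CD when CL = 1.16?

CD = 0.0276 + 0.0432 × 1.16² = 0.0276 + 0.05813 = 0.0857

CD = 0.0857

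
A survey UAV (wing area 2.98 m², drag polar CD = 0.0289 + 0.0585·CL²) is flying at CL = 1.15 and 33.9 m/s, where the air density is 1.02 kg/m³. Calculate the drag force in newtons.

D = 186 N

CD = 0.0289 + 0.0585 × 1.15² = 0.1063
D = ½ρv²S·CD = ½ × 1.02 × 33.9² × 2.98 × 0.1063 = 186 N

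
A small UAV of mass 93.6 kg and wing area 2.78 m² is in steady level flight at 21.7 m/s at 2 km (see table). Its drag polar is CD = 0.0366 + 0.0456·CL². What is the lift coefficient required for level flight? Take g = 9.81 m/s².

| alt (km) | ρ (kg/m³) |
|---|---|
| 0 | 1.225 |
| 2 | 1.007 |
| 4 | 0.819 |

CL = 1.39

At 2 km, from the table: ρ = 1.007 kg/m³.
Weight W = mg = 93.6 × 9.81 = 918.22 N; in level flight L = W.
q = ½ρv² = ½ × 1.007 × 21.7² = 237.1 Pa.
CL = W/(q·S) = 918.22 / (237.1 × 2.78) = 1.393.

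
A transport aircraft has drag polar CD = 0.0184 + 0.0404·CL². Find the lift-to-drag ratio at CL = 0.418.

CD = 0.0184 + 0.0404 × 0.418² = 0.02546
L/D = CL/CD = 0.418 / 0.02546 = 16.4

L/D = 16.4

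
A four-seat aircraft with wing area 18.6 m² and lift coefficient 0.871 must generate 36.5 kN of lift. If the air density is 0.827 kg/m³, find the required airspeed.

L = ½ρv²S·CL ⇒ v = √(2L/(ρ·S·CL))
v = √(2 × 36500 / (0.827 × 18.6 × 0.871)) = √5449 = 73.8 m/s

v = 73.8 m/s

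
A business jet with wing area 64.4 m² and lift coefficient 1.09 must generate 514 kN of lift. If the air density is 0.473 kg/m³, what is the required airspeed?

L = ½ρv²S·CL ⇒ v = √(2L/(ρ·S·CL))
v = √(2 × 5.14×10^5 / (0.473 × 64.4 × 1.09)) = √30960 = 176 m/s

v = 176 m/s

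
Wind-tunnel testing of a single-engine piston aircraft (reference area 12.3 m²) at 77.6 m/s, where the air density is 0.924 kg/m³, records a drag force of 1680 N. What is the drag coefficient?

From D = ½ρv²S·CD, rearranging gives CD = 2D/(ρv²S).
CD = 2 × 1680 / (0.924 × 77.6² × 12.3) = 0.0491

CD = 0.0491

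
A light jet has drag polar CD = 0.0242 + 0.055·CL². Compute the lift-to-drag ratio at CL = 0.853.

L/D = 13.3

CD = 0.0242 + 0.055 × 0.853² = 0.06422
L/D = CL/CD = 0.853 / 0.06422 = 13.3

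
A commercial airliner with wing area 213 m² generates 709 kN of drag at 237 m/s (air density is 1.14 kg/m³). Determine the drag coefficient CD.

CD = 0.104

From D = ½ρv²S·CD, rearranging gives CD = 2D/(ρv²S).
CD = 2 × 7.09×10^5 / (1.14 × 237² × 213) = 0.104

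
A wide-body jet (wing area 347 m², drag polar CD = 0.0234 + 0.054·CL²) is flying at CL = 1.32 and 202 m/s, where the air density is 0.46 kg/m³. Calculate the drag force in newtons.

D = 3.83×10^5 N

CD = 0.0234 + 0.054 × 1.32² = 0.1175
D = ½ρv²S·CD = ½ × 0.46 × 202² × 347 × 0.1175 = 3.83×10^5 N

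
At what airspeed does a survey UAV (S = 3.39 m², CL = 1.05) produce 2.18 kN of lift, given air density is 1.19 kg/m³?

v = 32.1 m/s

L = ½ρv²S·CL ⇒ v = √(2L/(ρ·S·CL))
v = √(2 × 2180 / (1.19 × 3.39 × 1.05)) = √1029 = 32.1 m/s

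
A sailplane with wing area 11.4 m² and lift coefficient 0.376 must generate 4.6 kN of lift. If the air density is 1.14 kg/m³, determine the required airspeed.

L = ½ρv²S·CL ⇒ v = √(2L/(ρ·S·CL))
v = √(2 × 4600 / (1.14 × 11.4 × 0.376)) = √1883 = 43.4 m/s

v = 43.4 m/s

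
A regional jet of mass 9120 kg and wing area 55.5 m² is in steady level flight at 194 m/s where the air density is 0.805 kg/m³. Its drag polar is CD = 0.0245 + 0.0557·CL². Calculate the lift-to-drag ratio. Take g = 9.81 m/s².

Level flight ⇒ L = W = m·g = 9120 × 9.81 = 89467 N.
Dynamic pressure q = 0.5 × 0.805 × 194² = 15150 Pa.
Required CL = L/(qS) = 89467/(15150·55.5) = 0.1064.
CD = 0.0245 + 0.0557 × 0.1064² = 0.02513.
L/D = CL/CD = 0.1064 / 0.02513 = 4.23

L/D = 4.23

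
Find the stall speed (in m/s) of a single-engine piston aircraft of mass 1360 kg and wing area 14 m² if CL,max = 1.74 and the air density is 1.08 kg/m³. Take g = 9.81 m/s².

Weight W = mg = 1360 × 9.81 = 13340 N.
V_stall = √(2W/(ρ·S·CL,max)) = √(2 × 13340 / (1.08 × 14 × 1.74))
V_stall = √1014 = 31.8 m/s

V_stall = 31.8 m/s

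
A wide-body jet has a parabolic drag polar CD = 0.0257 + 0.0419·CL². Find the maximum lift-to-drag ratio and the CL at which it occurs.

(L/D)max = 15.2, at CL = 0.783

For CD = CD0 + K·CL², (L/D)max occurs at CL* = √(CD0/K) and equals 1/(2√(K·CD0)).
(L/D)max = 1/(2√(0.0419 × 0.0257)) = 1/(2 × 0.03282) = 15.2
CL* = √(0.0257/0.0419) = 0.783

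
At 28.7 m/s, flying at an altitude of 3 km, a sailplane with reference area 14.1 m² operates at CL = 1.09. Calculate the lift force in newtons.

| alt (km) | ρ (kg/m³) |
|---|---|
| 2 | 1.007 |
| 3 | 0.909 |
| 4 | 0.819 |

At 3 km, from the table: ρ = 0.909 kg/m³.
L = ½ρv²S·CL = ½ × 0.909 × 28.7² × 14.1 × 1.09 = 5750 N ≈ 5.75 kN

L = 5750 N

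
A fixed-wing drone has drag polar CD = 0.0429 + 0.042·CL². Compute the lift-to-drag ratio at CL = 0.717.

L/D = 11.1

CD = 0.0429 + 0.042 × 0.717² = 0.06449
L/D = CL/CD = 0.717 / 0.06449 = 11.1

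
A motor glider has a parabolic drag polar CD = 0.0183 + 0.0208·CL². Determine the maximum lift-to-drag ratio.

For CD = CD0 + K·CL², (L/D)max occurs at CL* = √(CD0/K) and equals 1/(2√(K·CD0)).
(L/D)max = 1/(2√(0.0208 × 0.0183)) = 1/(2 × 0.01951) = 25.6

(L/D)max = 25.6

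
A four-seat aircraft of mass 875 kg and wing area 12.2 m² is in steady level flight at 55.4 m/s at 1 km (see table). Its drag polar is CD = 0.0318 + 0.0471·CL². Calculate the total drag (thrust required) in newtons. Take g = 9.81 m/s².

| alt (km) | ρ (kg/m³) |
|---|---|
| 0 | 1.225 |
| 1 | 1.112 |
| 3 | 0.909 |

D = 829 N

At 1 km, from the table: ρ = 1.112 kg/m³.
Level flight ⇒ L = W = m·g = 875 × 9.81 = 8583.8 N.
q = ½ρv² = ½ × 1.112 × 55.4² = 1706 Pa.
CL = W/(q·S) = 8583.8 / (1706 × 12.2) = 0.4123.
CD = 0.0318 + 0.0471 × 0.4123² = 0.03981.
D = q·S·CD = 1706 × 12.2 × 0.03981 = 828.7 N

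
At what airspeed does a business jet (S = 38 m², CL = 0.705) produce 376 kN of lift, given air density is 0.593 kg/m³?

L = ½ρv²S·CL ⇒ v = √(2L/(ρ·S·CL))
v = √(2 × 3.76×10^5 / (0.593 × 38 × 0.705)) = √47340 = 218 m/s

v = 218 m/s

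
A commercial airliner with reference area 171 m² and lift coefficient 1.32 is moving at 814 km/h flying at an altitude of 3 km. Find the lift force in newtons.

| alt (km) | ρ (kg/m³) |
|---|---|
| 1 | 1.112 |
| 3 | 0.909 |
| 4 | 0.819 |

At 3 km, from the table: ρ = 0.909 kg/m³.
Convert speed: v = 814 km/h ÷ 3.6 = 226.1 m/s.
L = ½ρv²S·CL = ½ × 0.909 × 226.1² × 171 × 1.32 = 5.25×10^6 N ≈ 5250 kN

L = 5.25×10^6 N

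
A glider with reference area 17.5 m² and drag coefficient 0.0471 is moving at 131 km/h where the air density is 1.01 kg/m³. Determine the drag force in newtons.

Convert speed: v = 131 km/h ÷ 3.6 = 36.39 m/s.
D = ½ρv²S·CD = ½ × 1.01 × 36.39² × 17.5 × 0.0471 = 551 N

D = 551 N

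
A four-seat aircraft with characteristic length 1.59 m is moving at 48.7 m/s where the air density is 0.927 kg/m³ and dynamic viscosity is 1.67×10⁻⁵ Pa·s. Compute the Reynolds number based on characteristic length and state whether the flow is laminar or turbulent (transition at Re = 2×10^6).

Re = ρ·v·c/μ = 0.927 × 48.7 × 1.59 / (1.67×10⁻⁵) = 4.3×10^6
Since 4.3×10^6 > 2×10^6, the flow is turbulent.

Re = 4.3×10^6 (turbulent)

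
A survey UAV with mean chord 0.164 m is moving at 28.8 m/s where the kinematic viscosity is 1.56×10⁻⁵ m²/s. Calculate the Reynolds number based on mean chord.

Re = 3.03×10^5

Re = v·c/ν = 28.8 × 0.164 / (1.56×10⁻⁵) = 3.03×10^5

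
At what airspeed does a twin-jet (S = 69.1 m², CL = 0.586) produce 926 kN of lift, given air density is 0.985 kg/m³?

v = 215 m/s

L = ½ρv²S·CL ⇒ v = √(2L/(ρ·S·CL))
v = √(2 × 9.26×10^5 / (0.985 × 69.1 × 0.586)) = √46430 = 215 m/s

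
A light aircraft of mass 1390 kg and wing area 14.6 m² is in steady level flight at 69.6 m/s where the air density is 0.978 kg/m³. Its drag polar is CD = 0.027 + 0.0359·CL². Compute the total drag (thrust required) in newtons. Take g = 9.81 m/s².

D = 1130 N

Level flight ⇒ L = W = m·g = 1390 × 9.81 = 13636 N.
q = ½ρv² = ½ × 0.978 × 69.6² = 2369 Pa.
CL = 2W/(ρv²S) = 2×13636/(0.978×69.6²×14.6) = 0.3943.
CD = 0.027 + 0.0359 × 0.3943² = 0.03258.
D = q·S·CD = 2369 × 14.6 × 0.03258 = 1127 N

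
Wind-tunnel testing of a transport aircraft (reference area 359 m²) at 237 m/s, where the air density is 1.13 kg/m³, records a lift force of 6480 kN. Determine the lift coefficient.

CL = 0.569

From L = ½ρv²S·CL, rearranging gives CL = 2L/(ρv²S).
CL = 2 × 6.48×10^6 / (1.13 × 237² × 359) = 0.569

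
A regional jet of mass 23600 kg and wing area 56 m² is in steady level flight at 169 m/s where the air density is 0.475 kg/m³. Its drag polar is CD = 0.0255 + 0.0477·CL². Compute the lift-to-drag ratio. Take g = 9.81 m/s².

L/D = 14.1

Level flight ⇒ L = W = m·g = 23600 × 9.81 = 2.3152×10^5 N.
q = ½ρv² = ½ × 0.475 × 169² = 6783 Pa.
CL = W/(q·S) = 2.3152×10^5 / (6783 × 56) = 0.6095.
CD = 0.0255 + 0.0477 × 0.6095² = 0.04322.
L/D = CL/CD = 0.6095 / 0.04322 = 14.1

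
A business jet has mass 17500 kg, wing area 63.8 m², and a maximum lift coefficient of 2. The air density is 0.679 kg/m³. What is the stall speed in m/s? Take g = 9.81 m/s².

V_stall = 63 m/s

Weight W = mg = 17500 × 9.81 = 1.717×10^5 N.
From L = ½ρV²S·CL,max = W: V_stall = √(2W/(ρSCL,max)) = √(2·1.717×10^5/(0.679·63.8·2))
V_stall = √3963 = 63 m/s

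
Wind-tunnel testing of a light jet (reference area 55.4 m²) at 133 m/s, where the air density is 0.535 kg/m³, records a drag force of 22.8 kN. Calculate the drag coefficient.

From D = ½ρv²S·CD, rearranging gives CD = 2D/(ρv²S).
CD = 2 × 22800 / (0.535 × 133² × 55.4) = 0.087

CD = 0.087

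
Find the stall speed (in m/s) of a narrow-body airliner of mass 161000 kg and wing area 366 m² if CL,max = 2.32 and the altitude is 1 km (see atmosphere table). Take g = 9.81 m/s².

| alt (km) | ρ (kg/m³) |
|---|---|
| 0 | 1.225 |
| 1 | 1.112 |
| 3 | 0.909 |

V_stall = 57.8 m/s

At 1 km, from the table: ρ = 1.112 kg/m³.
At stall, lift equals weight: L = W = m·g = 161000 × 9.81 = 1.579×10^6 N.
From L = ½ρV²S·CL,max = W: V_stall = √(2W/(ρSCL,max)) = √(2·1.579×10^6/(1.112·366·2.32))
V_stall = √3345 = 57.8 m/s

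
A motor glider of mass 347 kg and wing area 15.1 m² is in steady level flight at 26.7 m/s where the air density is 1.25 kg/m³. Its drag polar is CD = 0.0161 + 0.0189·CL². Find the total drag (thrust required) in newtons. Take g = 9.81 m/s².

D = 141 N

Weight W = mg = 347 × 9.81 = 3404.1 N; in level flight L = W.
q = ½ρv² = ½ × 1.25 × 26.7² = 445.6 Pa.
CL = 2W/(ρv²S) = 2×3404.1/(1.25×26.7²×15.1) = 0.506.
CD = 0.0161 + 0.0189 × 0.506² = 0.02094.
D = q·S·CD = 445.6 × 15.1 × 0.02094 = 140.9 N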